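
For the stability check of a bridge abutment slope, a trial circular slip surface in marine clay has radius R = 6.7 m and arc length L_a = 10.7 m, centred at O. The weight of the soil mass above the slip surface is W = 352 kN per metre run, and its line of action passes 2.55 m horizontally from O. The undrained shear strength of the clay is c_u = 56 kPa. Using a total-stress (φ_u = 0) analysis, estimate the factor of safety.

FS = 4.47

Taking moments about the centre O, the resisting moment is provided by the undrained shear strength acting along the arc:
M_R = c_u·L_a·R = 56·10.70·6.7 = 4014.6 kN·m/m
M_D = W·d = 352·2.55 = 897.6 kN·m/m
FS = M_R / M_D = 4014.6 / 897.6 = 4.473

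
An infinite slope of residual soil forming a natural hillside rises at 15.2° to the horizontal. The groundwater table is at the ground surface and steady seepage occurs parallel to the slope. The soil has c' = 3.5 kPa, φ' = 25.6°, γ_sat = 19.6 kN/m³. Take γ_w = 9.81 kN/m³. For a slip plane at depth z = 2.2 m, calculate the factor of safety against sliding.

With seepage parallel to the slope and the water table at the surface, the effective normal stress on the slip plane uses the buoyant unit weight γ' = γ_sat − γ_w while the driving shear stress uses γ_sat:
FS = [c' + γ' z cos²β tanφ'] / [γ_sat z sinβ cosβ]
γ' = 19.6 − 9.81 = 9.79 kN/m³
Numerator = 3.5 + 9.79·2.2·cos²15.2°·tan25.6° = 3.5 + 9.79·2.2·0.9313·0.4791 = 13.110 kPa
Denominator = 19.6·2.2·sin15.2°·cos15.2° = 19.6·2.2·0.2622·0.9650 = 10.910 kPa
FS = 13.110 / 10.910 = 1.202

FS = 1.20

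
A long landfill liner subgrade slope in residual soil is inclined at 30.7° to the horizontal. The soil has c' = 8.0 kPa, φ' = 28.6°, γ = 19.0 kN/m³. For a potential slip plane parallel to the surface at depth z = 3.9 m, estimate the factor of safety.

For an infinite slope with a slip plane parallel to the surface (no pore pressure): FS = [c' + γz cos²β tanφ'] / [γz sinβ cosβ].
γz = 19.0·3.9 = 74.10 kN/m²
Numerator = 8.0 + 74.10·cos²30.7°·tan28.6° = 8.0 + 74.10·0.7393·0.5452 = 37.870 kPa
Denominator = 74.10·sin30.7°·cos30.7° = 74.10·0.5105·0.8599 = 32.529 kPa
FS = 37.870 / 32.529 = 1.164

FS = 1.16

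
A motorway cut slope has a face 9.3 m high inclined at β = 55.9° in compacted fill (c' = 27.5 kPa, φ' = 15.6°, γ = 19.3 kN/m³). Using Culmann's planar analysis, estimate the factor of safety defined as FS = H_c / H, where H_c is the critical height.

H_c = (4c'/γ) · sinβ cosφ' / [1 − cos(β − φ')]
    = (4·27.5/19.3) · sin55.9°·cos15.6° / [1 − cos40.3°]
    = 5.699 · 0.7976 / 0.2373 = 19.15 m
FS = H_c / H = 19.15 / 9.3 = 2.059

FS = 2.06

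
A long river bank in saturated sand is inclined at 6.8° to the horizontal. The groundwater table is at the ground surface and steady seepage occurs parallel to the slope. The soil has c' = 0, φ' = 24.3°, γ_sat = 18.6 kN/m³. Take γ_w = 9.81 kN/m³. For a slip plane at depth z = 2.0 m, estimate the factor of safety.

FS = 1.79

With seepage parallel to the slope and the water table at the surface, the effective normal stress on the slip plane uses the buoyant unit weight γ' = γ_sat − γ_w while the driving shear stress uses γ_sat:
FS = [c' + γ' z cos²β tanφ'] / [γ_sat z sinβ cosβ]
(For c' = 0 this reduces to FS = (γ'/γ_sat)·tanφ'/tanβ.)
γ' = 18.6 − 9.81 = 8.79 kN/m³
Numerator = 0.0 + 8.79·2.0·cos²6.8°·tan24.3° = 0.0 + 8.79·2.0·0.9860·0.4515 = 7.826 kPa
Denominator = 18.6·2.0·sin6.8°·cos6.8° = 18.6·2.0·0.1184·0.9930 = 4.374 kPa
FS = 7.826 / 4.374 = 1.789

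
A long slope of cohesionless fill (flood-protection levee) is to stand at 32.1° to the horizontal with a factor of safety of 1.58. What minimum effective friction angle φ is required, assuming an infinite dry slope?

φ = 44.7°

FS = tanφ/tanβ ⇒ tanφ = FS · tanβ = 1.58 · tan32.1° = 0.9911
φ = arctan(0.9911) = 44.74°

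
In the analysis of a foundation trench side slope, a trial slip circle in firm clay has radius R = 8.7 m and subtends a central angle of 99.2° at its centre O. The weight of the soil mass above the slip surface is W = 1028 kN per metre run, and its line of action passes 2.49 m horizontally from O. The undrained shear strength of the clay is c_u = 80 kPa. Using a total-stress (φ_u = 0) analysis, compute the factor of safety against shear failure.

Taking moments about the centre O, the resisting moment is provided by the undrained shear strength acting along the arc:
Arc length L_a = R·θ = 8.7·(99.2°·π/180) = 8.7·1.7314 = 15.06 m
M_R = c_u·L_a·R = 80·15.06·8.7 = 10483.8 kN·m/m
M_D = W·d = 1028·2.49 = 2559.7 kN·m/m
FS = M_R / M_D = 10483.8 / 2559.7 = 4.096

FS = 4.10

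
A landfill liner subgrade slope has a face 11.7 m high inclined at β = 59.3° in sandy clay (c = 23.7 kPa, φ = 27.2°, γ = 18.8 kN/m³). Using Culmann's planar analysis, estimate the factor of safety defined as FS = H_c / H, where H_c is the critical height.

FS = 2.16

H_c = (4c/γ) · sinβ cosφ / [1 − cos(β − φ)]
    = (4·23.7/18.8) · sin59.3°·cos27.2° / [1 − cos32.1°]
    = 5.043 · 0.7648 / 0.1529 = 25.23 m
FS = H_c / H = 25.23 / 11.7 = 2.156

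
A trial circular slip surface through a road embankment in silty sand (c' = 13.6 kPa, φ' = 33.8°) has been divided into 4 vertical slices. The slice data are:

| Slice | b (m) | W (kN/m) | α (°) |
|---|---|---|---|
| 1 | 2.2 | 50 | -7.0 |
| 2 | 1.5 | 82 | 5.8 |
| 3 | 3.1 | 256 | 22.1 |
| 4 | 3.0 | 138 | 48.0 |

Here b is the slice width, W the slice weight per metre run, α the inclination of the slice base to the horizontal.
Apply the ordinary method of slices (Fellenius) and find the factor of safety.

Ordinary method of slices: FS = Σ[c'·Δl_i + (W_i cosα_i)·tanφ'] / Σ W_i sinα_i, with Δl_i = b_i / cosα_i.
Slice 1: Δl = 2.2/cos(-7.0°) = 2.217 m; N'_1 = 50·cos(-7.0°) = 49.6; c'Δl = 30.14; W sinα = -6.1
Slice 2: Δl = 1.5/cos5.8° = 1.508 m; N'_2 = 82·cos5.8° = 81.6; c'Δl = 20.50; W sinα = 8.3
Slice 3: Δl = 3.1/cos22.1° = 3.346 m; N'_3 = 256·cos22.1° = 237.2; c'Δl = 45.50; W sinα = 96.3
Slice 4: Δl = 3.0/cos48.0° = 4.483 m; N'_4 = 138·cos48.0° = 92.3; c'Δl = 60.97; W sinα = 102.6
Σc'Δl = 157.1 kN/m; ΣN' = 460.7 kN/m; ΣW sinα = 201.1 kN/m
Resisting = 157.1 + 460.7·tan33.8° = 157.1 + 308.4 = 465.6 kN/m
FS = 465.6 / 201.1 = 2.316

FS = 2.32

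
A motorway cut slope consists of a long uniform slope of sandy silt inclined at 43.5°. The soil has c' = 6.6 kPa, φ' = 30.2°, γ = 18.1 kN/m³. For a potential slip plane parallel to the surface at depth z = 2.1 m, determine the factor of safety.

FS = 0.96

For an infinite slope with a slip plane parallel to the surface (no pore pressure): FS = [c' + γz cos²β tanφ'] / [γz sinβ cosβ].
γz = 18.1·2.1 = 38.01 kN/m²
Numerator = 6.6 + 38.01·cos²43.5°·tan30.2° = 6.6 + 38.01·0.5262·0.5820 = 18.240 kPa
Denominator = 38.01·sin43.5°·cos43.5° = 38.01·0.6884·0.7254 = 18.979 kPa
FS = 18.240 / 18.979 = 0.961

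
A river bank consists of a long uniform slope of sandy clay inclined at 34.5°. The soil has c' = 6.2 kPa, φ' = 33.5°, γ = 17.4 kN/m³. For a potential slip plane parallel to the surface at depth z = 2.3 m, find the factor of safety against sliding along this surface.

For an infinite slope with a slip plane parallel to the surface (no pore pressure): FS = [c' + γz cos²β tanφ'] / [γz sinβ cosβ].
γz = 17.4·2.3 = 40.02 kN/m²
Numerator = 6.2 + 40.02·cos²34.5°·tan33.5° = 6.2 + 40.02·0.6792·0.6619 = 24.191 kPa
Denominator = 40.02·sin34.5°·cos34.5° = 40.02·0.5664·0.8241 = 18.681 kPa
FS = 24.191 / 18.681 = 1.295

FS = 1.29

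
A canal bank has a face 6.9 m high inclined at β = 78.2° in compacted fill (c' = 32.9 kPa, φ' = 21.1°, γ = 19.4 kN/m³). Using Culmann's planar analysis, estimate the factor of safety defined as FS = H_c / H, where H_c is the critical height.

FS = 1.97

H_c = (4c'/γ) · sinβ cosφ' / [1 − cos(β − φ')]
    = (4·32.9/19.4) · sin78.2°·cos21.1° / [1 − cos57.1°]
    = 6.784 · 0.9132 / 0.4568 = 13.56 m
FS = H_c / H = 13.56 / 6.9 = 1.965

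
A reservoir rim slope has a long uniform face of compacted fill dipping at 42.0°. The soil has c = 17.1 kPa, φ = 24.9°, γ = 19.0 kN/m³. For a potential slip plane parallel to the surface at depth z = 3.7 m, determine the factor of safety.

FS = 1.00

For an infinite slope with a slip plane parallel to the surface (no pore pressure): FS = [c + γz cos²β tanφ] / [γz sinβ cosβ].
γz = 19.0·3.7 = 70.30 kN/m²
Numerator = 17.1 + 70.30·cos²42.0°·tan24.9° = 17.1 + 70.30·0.5523·0.4642 = 35.122 kPa
Denominator = 70.30·sin42.0°·cos42.0° = 70.30·0.6691·0.7431 = 34.957 kPa
FS = 35.122 / 34.957 = 1.005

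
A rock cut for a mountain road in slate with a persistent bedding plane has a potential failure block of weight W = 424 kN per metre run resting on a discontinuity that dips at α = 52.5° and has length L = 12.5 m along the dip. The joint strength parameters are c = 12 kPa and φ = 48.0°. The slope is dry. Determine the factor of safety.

Resolving the block weight along and normal to the plane and applying the Mohr–Coulomb strength on the joint:
N' = W cosα = 424·cos52.5° = 258.1 kN/m
Driving force T = W sinα = 424·sin52.5° = 336.4 kN/m
Resisting force R = c·L + N'·tanφ = 12·12.5 + 258.1·tan48.0° = 150.0 + 286.7 = 436.7 kN/m
FS = R / T = 436.7 / 336.4 = 1.298

FS = 1.30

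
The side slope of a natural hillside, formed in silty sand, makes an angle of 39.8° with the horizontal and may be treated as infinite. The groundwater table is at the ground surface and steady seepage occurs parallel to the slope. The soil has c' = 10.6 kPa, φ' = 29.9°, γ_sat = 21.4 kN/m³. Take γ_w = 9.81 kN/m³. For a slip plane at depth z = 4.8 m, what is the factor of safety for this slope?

With seepage parallel to the slope and the water table at the surface, the effective normal stress on the slip plane uses the buoyant unit weight γ' = γ_sat − γ_w while the driving shear stress uses γ_sat:
FS = [c' + γ' z cos²β tanφ'] / [γ_sat z sinβ cosβ]
γ' = 21.4 − 9.81 = 11.59 kN/m³
Numerator = 10.6 + 11.59·4.8·cos²39.8°·tan29.9° = 10.6 + 11.59·4.8·0.5903·0.5750 = 29.482 kPa
Denominator = 21.4·4.8·sin39.8°·cos39.8° = 21.4·4.8·0.6401·0.7683 = 50.516 kPa
FS = 29.482 / 50.516 = 0.584

FS = 0.58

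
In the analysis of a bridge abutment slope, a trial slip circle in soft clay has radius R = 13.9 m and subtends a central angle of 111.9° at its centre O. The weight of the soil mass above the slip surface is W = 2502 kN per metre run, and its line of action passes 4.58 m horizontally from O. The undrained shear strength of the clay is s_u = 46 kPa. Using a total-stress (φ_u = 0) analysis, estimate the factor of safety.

FS = 1.51

Taking moments about the centre O, the resisting moment is provided by the undrained shear strength acting along the arc:
Arc length L_a = R·θ = 13.9·(111.9°·π/180) = 13.9·1.9530 = 27.15 m
M_R = s_u·L_a·R = 46·27.15·13.9 = 17357.8 kN·m/m
M_D = W·d = 2502·4.58 = 11459.2 kN·m/m
FS = M_R / M_D = 17357.8 / 11459.2 = 1.515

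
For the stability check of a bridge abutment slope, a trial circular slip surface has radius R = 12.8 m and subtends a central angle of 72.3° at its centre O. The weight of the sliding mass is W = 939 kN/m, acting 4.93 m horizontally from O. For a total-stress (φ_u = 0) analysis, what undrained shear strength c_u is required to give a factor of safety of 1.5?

FS = c_u·L_a·R / (W·d), so c_u = FS·W·d / (L_a·R).
Arc length L_a = R·θ = 12.8·(72.3°·π/180) = 12.8·1.2619 = 16.15 m
c_u = 1.5·939·4.93 / (16.15·12.8) = 6943.9 / 206.75 = 33.59 kPa

c_u = 33.6 kPa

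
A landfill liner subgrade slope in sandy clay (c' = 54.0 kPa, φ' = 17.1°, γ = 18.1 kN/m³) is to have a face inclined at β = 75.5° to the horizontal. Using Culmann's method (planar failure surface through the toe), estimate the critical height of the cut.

H_c = 23.20 m

Culmann's analysis gives the critical failure plane at α_cr = (β + φ')/2 = (75.5 + 17.1)/2 = 46.3°, and the critical height
H_c = (4c'/γ) · sinβ cosφ' / [1 − cos(β − φ')]
    = (4·54.0/18.1) · sin75.5°·cos17.1° / [1 − cos(58.4°)]
    = 11.934 · 0.9681·0.9558 / [1 − 0.5240]
    = 11.934 · 0.9253 / 0.4760
    = 23.20 m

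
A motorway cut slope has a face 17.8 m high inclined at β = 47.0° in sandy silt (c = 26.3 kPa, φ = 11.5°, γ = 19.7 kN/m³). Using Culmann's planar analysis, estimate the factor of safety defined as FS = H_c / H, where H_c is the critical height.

H_c = (4c/γ) · sinβ cosφ / [1 − cos(β − φ)]
    = (4·26.3/19.7) · sin47.0°·cos11.5° / [1 − cos35.5°]
    = 5.340 · 0.7167 / 0.1859 = 20.59 m
FS = H_c / H = 20.59 / 17.8 = 1.157

FS = 1.16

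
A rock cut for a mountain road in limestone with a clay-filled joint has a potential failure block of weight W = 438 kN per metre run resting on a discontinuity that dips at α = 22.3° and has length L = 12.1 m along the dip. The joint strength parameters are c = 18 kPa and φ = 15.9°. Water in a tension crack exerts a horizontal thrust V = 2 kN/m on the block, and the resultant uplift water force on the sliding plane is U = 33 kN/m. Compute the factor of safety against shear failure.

Resolving the block weight along and normal to the plane and applying the Mohr–Coulomb strength on the joint:
N' = W cosα − U − V sinα = 438·cos22.3° − 33 − 2·sin22.3° = 371.5 kN/m
Driving force T = W sinα + V cosα = 438·sin22.3° + 2·cos22.3° = 168.1 kN/m
Resisting force R = c·L + N'·tanφ = 18·12.1 + 371.5·tan15.9° = 217.8 + 105.8 = 323.6 kN/m
FS = R / T = 323.6 / 168.1 = 1.926

FS = 1.93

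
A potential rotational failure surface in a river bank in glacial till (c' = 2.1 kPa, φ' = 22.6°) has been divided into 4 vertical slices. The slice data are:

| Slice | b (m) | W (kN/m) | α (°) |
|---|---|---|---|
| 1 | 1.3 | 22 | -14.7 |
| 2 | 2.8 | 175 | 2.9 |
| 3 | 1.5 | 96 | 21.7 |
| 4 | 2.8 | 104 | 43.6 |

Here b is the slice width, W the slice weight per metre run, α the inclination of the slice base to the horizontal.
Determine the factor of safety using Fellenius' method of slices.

Ordinary method of slices: FS = Σ[c'·Δl_i + (W_i cosα_i)·tanφ'] / Σ W_i sinα_i, with Δl_i = b_i / cosα_i.
Slice 1: Δl = 1.3/cos(-14.7°) = 1.344 m; N'_1 = 22·cos(-14.7°) = 21.3; c'Δl = 2.82; W sinα = -5.6
Slice 2: Δl = 2.8/cos2.9° = 2.804 m; N'_2 = 175·cos2.9° = 174.8; c'Δl = 5.89; W sinα = 8.9
Slice 3: Δl = 1.5/cos21.7° = 1.614 m; N'_3 = 96·cos21.7° = 89.2; c'Δl = 3.39; W sinα = 35.5
Slice 4: Δl = 2.8/cos43.6° = 3.866 m; N'_4 = 104·cos43.6° = 75.3; c'Δl = 8.12; W sinα = 71.7
Σc'Δl = 20.2 kN/m; ΣN' = 360.6 kN/m; ΣW sinα = 110.5 kN/m
Resisting = 20.2 + 360.6·tan22.6° = 20.2 + 150.1 = 170.3 kN/m
FS = 170.3 / 110.5 = 1.541

FS = 1.54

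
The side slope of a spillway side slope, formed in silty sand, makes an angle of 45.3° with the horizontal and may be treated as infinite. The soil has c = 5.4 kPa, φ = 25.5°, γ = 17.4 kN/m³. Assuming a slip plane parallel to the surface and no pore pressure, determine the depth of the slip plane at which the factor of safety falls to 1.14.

Setting FS = 1.14 in FS = [c + γz cos²β tanφ] / [γz sinβ cosβ] and solving for z:
z = c / [γ cosβ (FS·sinβ − cosβ·tanφ)]
  = 5.4 / [17.4·cos45.3°·(1.14·sin45.3° − cos45.3°·tan25.5°)]
  = 5.4 / [17.4·0.7034·(1.14·0.7108 − 0.7034·0.4770)]
  = 5.4 / 5.8112 = 0.929 m

z = 0.93 m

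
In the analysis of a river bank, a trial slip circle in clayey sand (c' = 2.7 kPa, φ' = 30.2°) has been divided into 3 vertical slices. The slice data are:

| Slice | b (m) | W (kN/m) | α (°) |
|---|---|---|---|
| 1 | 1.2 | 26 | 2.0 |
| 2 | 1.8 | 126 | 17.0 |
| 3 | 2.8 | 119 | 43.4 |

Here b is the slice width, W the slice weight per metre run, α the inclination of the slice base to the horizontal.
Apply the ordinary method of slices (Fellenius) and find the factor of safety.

Ordinary method of slices: FS = Σ[c'·Δl_i + (W_i cosα_i)·tanφ'] / Σ W_i sinα_i, with Δl_i = b_i / cosα_i.
Slice 1: Δl = 1.2/cos2.0° = 1.201 m; N'_1 = 26·cos2.0° = 26.0; c'Δl = 3.24; W sinα = 0.9
Slice 2: Δl = 1.8/cos17.0° = 1.882 m; N'_2 = 126·cos17.0° = 120.5; c'Δl = 5.08; W sinα = 36.8
Slice 3: Δl = 2.8/cos43.4° = 3.854 m; N'_3 = 119·cos43.4° = 86.5; c'Δl = 10.40; W sinα = 81.8
Σc'Δl = 18.7 kN/m; ΣN' = 232.9 kN/m; ΣW sinα = 119.5 kN/m
Resisting = 18.7 + 232.9·tan30.2° = 18.7 + 135.6 = 154.3 kN/m
FS = 154.3 / 119.5 = 1.291

FS = 1.29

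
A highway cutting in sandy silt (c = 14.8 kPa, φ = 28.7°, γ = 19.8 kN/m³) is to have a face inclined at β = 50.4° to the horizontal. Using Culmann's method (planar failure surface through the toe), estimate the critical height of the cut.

Culmann's analysis gives the critical failure plane at α_cr = (β + φ)/2 = (50.4 + 28.7)/2 = 39.5°, and the critical height
H_c = (4c/γ) · sinβ cosφ / [1 − cos(β − φ)]
    = (4·14.8/19.8) · sin50.4°·cos28.7° / [1 − cos(21.7°)]
    = 2.990 · 0.7705·0.8771 / [1 − 0.9291]
    = 2.990 · 0.6759 / 0.0709
    = 28.51 m

H_c = 28.51 m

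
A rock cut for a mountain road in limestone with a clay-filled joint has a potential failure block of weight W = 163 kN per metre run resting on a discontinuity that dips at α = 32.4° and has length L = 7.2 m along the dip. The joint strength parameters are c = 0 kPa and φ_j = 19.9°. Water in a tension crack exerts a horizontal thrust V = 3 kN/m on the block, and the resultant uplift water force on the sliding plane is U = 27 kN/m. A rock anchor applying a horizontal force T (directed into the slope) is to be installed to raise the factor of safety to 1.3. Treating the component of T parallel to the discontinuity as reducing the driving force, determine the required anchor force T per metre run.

T = 60 kN/m

Resolving forces along and normal to the sliding plane, with the horizontal anchor force T adding T·sinα to the effective normal force and T·cosα acting up the plane against the driving force:
FS = [cL + (W cosα − U − V sinα + T sinα) tanφ_j] / [W sinα + V cosα − T cosα]
Without the anchor: N' = 109.0 kN/m, driving T_d = 89.9 kN/m, resisting R = 0·7.2 + 109.0·tan19.9° = 39.5 kN/m, FS = 0.44.
Setting FS = 1.3 and solving for T:
1.3·(89.9 − T cos32.4°) = 39.5 + T sin32.4°·tan19.9°
T·(sin32.4°·tan19.9° + 1.3·cos32.4°) = 1.3·89.9 − 39.5
T·(0.5358·0.3620 + 1.3·0.8443) = 116.8 − 39.5 = 77.4
T·1.2916 = 77.4
T = 59.9 kN/m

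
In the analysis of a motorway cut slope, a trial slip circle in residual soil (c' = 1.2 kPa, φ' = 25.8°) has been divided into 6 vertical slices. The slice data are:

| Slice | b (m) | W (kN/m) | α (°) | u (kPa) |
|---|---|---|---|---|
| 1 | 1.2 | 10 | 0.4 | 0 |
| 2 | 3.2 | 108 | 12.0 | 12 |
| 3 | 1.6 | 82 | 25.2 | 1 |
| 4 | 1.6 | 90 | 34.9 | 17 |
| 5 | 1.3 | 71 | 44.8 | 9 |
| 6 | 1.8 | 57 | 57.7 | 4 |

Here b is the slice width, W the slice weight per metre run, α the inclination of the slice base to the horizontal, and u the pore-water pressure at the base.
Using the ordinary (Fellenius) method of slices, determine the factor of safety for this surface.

Ordinary method of slices: FS = Σ[c'·Δl_i + (W_i cosα_i − u_i·Δl_i)·tanφ'] / Σ W_i sinα_i, with Δl_i = b_i / cosα_i.
Slice 1: Δl = 1.2/cos0.4° = 1.200 m; N'_1 = 10·cos0.4° − 0·1.200 = 10.0; c'Δl = 1.44; W sinα = 0.1
Slice 2: Δl = 3.2/cos12.0° = 3.271 m; N'_2 = 108·cos12.0° − 12·3.271 = 66.4; c'Δl = 3.93; W sinα = 22.5
Slice 3: Δl = 1.6/cos25.2° = 1.768 m; N'_3 = 82·cos25.2° − 1·1.768 = 72.4; c'Δl = 2.12; W sinα = 34.9
Slice 4: Δl = 1.6/cos34.9° = 1.951 m; N'_4 = 90·cos34.9° − 17·1.951 = 40.6; c'Δl = 2.34; W sinα = 51.5
Slice 5: Δl = 1.3/cos44.8° = 1.832 m; N'_5 = 71·cos44.8° − 9·1.832 = 33.9; c'Δl = 2.20; W sinα = 50.0
Slice 6: Δl = 1.8/cos57.7° = 3.369 m; N'_6 = 57·cos57.7° − 4·3.369 = 17.0; c'Δl = 4.04; W sinα = 48.2
Σc'Δl = 16.1 kN/m; ΣN' = 240.3 kN/m; ΣW sinα = 207.1 kN/m
Resisting = 16.1 + 240.3·tan25.8° = 16.1 + 116.2 = 132.3 kN/m
FS = 132.3 / 207.1 = 0.638

FS = 0.64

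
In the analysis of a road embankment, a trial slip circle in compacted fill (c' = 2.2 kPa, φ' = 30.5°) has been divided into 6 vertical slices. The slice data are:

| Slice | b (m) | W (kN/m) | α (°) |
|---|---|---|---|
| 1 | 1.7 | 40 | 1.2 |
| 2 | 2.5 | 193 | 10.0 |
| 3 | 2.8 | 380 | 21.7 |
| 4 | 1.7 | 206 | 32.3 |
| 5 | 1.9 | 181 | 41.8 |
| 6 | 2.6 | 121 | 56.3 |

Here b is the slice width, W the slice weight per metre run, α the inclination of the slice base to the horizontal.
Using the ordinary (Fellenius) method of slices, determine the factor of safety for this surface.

FS = 1.19

Ordinary method of slices: FS = Σ[c'·Δl_i + (W_i cosα_i)·tanφ'] / Σ W_i sinα_i, with Δl_i = b_i / cosα_i.
Slice 1: Δl = 1.7/cos1.2° = 1.700 m; N'_1 = 40·cos1.2° = 40.0; c'Δl = 3.74; W sinα = 0.8
Slice 2: Δl = 2.5/cos10.0° = 2.539 m; N'_2 = 193·cos10.0° = 190.1; c'Δl = 5.58; W sinα = 33.5
Slice 3: Δl = 2.8/cos21.7° = 3.014 m; N'_3 = 380·cos21.7° = 353.1; c'Δl = 6.63; W sinα = 140.5
Slice 4: Δl = 1.7/cos32.3° = 2.011 m; N'_4 = 206·cos32.3° = 174.1; c'Δl = 4.42; W sinα = 110.1
Slice 5: Δl = 1.9/cos41.8° = 2.549 m; N'_5 = 181·cos41.8° = 134.9; c'Δl = 5.61; W sinα = 120.6
Slice 6: Δl = 2.6/cos56.3° = 4.686 m; N'_6 = 121·cos56.3° = 67.1; c'Δl = 10.31; W sinα = 100.7
Σc'Δl = 36.3 kN/m; ΣN' = 959.3 kN/m; ΣW sinα = 506.2 kN/m
Resisting = 36.3 + 959.3·tan30.5° = 36.3 + 565.1 = 601.4 kN/m
FS = 601.4 / 506.2 = 1.188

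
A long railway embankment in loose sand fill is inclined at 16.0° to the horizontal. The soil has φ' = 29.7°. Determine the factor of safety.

For a dry cohesionless infinite slope the factor of safety is FS = tanφ' / tanβ.
FS = tan29.7° / tan16.0° = 0.5704 / 0.2867 = 1.989

FS = 1.99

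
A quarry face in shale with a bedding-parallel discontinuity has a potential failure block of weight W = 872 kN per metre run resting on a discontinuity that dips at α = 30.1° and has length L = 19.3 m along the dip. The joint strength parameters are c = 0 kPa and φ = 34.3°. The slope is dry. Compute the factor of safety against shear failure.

Resolving the block weight along and normal to the plane and applying the Mohr–Coulomb strength on the joint:
N' = W cosα = 872·cos30.1° = 754.4 kN/m
Driving force T = W sinα = 872·sin30.1° = 437.3 kN/m
Resisting force R = c·L + N'·tanφ = 0·19.3 + 754.4·tan34.3° = 0.0 + 514.6 = 514.6 kN/m
FS = R / T = 514.6 / 437.3 = 1.177

FS = 1.18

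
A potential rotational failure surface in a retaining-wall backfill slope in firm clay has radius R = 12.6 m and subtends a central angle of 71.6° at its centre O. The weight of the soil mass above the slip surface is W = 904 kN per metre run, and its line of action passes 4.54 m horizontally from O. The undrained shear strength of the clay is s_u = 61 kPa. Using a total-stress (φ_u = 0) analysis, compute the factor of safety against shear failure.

Taking moments about the centre O, the resisting moment is provided by the undrained shear strength acting along the arc:
Arc length L_a = R·θ = 12.6·(71.6°·π/180) = 12.6·1.2497 = 15.75 m
M_R = s_u·L_a·R = 61·15.75·12.6 = 12102.1 kN·m/m
M_D = W·d = 904·4.54 = 4104.2 kN·m/m
FS = M_R / M_D = 12102.1 / 4104.2 = 2.949

FS = 2.95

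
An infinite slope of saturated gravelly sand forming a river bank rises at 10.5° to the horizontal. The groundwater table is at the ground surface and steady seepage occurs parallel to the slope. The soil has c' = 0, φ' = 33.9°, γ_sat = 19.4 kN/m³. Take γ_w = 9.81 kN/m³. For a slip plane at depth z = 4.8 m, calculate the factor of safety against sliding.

FS = 1.79

With seepage parallel to the slope and the water table at the surface, the effective normal stress on the slip plane uses the buoyant unit weight γ' = γ_sat − γ_w while the driving shear stress uses γ_sat:
FS = [c' + γ' z cos²β tanφ'] / [γ_sat z sinβ cosβ]
(For c' = 0 this reduces to FS = (γ'/γ_sat)·tanφ'/tanβ.)
γ' = 19.4 − 9.81 = 9.59 kN/m³
Numerator = 0.0 + 9.59·4.8·cos²10.5°·tan33.9° = 0.0 + 9.59·4.8·0.9668·0.6720 = 29.905 kPa
Denominator = 19.4·4.8·sin10.5°·cos10.5° = 19.4·4.8·0.1822·0.9833 = 16.686 kPa
FS = 29.905 / 16.686 = 1.792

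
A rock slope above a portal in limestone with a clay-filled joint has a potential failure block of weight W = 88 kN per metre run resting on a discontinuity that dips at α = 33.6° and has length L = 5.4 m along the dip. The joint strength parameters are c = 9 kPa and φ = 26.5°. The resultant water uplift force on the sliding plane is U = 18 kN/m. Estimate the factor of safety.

Resolving the block weight along and normal to the plane and applying the Mohr–Coulomb strength on the joint:
N' = W cosα − U = 88·cos33.6° − 18 = 55.3 kN/m
Driving force T = W sinα = 88·sin33.6° = 48.7 kN/m
Resisting force R = c·L + N'·tanφ = 9·5.4 + 55.3·tan26.5° = 48.6 + 27.6 = 76.2 kN/m
FS = R / T = 76.2 / 48.7 = 1.564

FS = 1.56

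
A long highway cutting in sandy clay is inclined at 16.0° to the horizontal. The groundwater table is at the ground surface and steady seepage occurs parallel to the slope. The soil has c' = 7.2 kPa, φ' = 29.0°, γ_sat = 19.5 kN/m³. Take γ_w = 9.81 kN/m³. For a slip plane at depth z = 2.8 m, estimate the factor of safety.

With seepage parallel to the slope and the water table at the surface, the effective normal stress on the slip plane uses the buoyant unit weight γ' = γ_sat − γ_w while the driving shear stress uses γ_sat:
FS = [c' + γ' z cos²β tanφ'] / [γ_sat z sinβ cosβ]
γ' = 19.5 − 9.81 = 9.69 kN/m³
Numerator = 7.2 + 9.69·2.8·cos²16.0°·tan29.0° = 7.2 + 9.69·2.8·0.9240·0.5543 = 21.097 kPa
Denominator = 19.5·2.8·sin16.0°·cos16.0° = 19.5·2.8·0.2756·0.9613 = 14.467 kPa
FS = 21.097 / 14.467 = 1.458

FS = 1.46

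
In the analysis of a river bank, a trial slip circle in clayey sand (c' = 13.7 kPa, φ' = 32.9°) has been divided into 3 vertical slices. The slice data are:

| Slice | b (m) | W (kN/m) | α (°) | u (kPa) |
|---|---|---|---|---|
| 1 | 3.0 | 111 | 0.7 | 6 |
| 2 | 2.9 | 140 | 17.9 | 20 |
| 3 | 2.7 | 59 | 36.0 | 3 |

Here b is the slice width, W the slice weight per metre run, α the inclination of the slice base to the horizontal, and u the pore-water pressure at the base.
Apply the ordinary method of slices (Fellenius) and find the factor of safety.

Ordinary method of slices: FS = Σ[c'·Δl_i + (W_i cosα_i − u_i·Δl_i)·tanφ'] / Σ W_i sinα_i, with Δl_i = b_i / cosα_i.
Slice 1: Δl = 3.0/cos0.7° = 3.000 m; N'_1 = 111·cos0.7° − 6·3.000 = 93.0; c'Δl = 41.10; W sinα = 1.4
Slice 2: Δl = 2.9/cos17.9° = 3.048 m; N'_2 = 140·cos17.9° − 20·3.048 = 72.3; c'Δl = 41.75; W sinα = 43.0
Slice 3: Δl = 2.7/cos36.0° = 3.337 m; N'_3 = 59·cos36.0° − 3·3.337 = 37.7; c'Δl = 45.72; W sinα = 34.7
Σc'Δl = 128.6 kN/m; ΣN' = 203.0 kN/m; ΣW sinα = 79.1 kN/m
Resisting = 128.6 + 203.0·tan32.9° = 128.6 + 131.3 = 259.9 kN/m
FS = 259.9 / 79.1 = 3.287

FS = 3.29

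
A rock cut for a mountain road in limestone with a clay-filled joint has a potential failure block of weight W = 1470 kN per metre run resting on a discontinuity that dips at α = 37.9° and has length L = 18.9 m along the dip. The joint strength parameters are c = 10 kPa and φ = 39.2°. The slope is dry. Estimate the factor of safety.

FS = 1.26

Resolving the block weight along and normal to the plane and applying the Mohr–Coulomb strength on the joint:
N' = W cosα = 1470·cos37.9° = 1160.0 kN/m
Driving force T = W sinα = 1470·sin37.9° = 903.0 kN/m
Resisting force R = c·L + N'·tanφ = 10·18.9 + 1160.0·tan39.2° = 189.0 + 946.0 = 1135.0 kN/m
FS = R / T = 1135.0 / 903.0 = 1.257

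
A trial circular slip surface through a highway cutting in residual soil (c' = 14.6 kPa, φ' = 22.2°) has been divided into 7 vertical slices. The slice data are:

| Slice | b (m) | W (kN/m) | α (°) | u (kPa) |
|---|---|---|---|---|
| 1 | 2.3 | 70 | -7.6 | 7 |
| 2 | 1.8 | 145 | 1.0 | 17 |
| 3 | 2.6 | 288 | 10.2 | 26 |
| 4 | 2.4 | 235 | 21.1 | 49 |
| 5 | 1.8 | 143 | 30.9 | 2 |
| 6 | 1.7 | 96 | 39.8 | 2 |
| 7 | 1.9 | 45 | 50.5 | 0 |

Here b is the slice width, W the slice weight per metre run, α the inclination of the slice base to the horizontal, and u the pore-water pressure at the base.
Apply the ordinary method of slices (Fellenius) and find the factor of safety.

FS = 1.76

Ordinary method of slices: FS = Σ[c'·Δl_i + (W_i cosα_i − u_i·Δl_i)·tanφ'] / Σ W_i sinα_i, with Δl_i = b_i / cosα_i.
Slice 1: Δl = 2.3/cos(-7.6°) = 2.320 m; N'_1 = 70·cos(-7.6°) − 7·2.320 = 53.1; c'Δl = 33.88; W sinα = -9.3
Slice 2: Δl = 1.8/cos1.0° = 1.800 m; N'_2 = 145·cos1.0° − 17·1.800 = 114.4; c'Δl = 26.28; W sinα = 2.5
Slice 3: Δl = 2.6/cos10.2° = 2.642 m; N'_3 = 288·cos10.2° − 26·2.642 = 214.8; c'Δl = 38.57; W sinα = 51.0
Slice 4: Δl = 2.4/cos21.1° = 2.572 m; N'_4 = 235·cos21.1° − 49·2.572 = 93.2; c'Δl = 37.56; W sinα = 84.6
Slice 5: Δl = 1.8/cos30.9° = 2.098 m; N'_5 = 143·cos30.9° − 2·2.098 = 118.5; c'Δl = 30.63; W sinα = 73.4
Slice 6: Δl = 1.7/cos39.8° = 2.213 m; N'_6 = 96·cos39.8° − 2·2.213 = 69.3; c'Δl = 32.31; W sinα = 61.5
Slice 7: Δl = 1.9/cos50.5° = 2.987 m; N'_7 = 45·cos50.5° − 0·2.987 = 28.6; c'Δl = 43.61; W sinα = 34.7
Σc'Δl = 242.8 kN/m; ΣN' = 691.9 kN/m; ΣW sinα = 298.5 kN/m
Resisting = 242.8 + 691.9·tan22.2° = 242.8 + 282.4 = 525.2 kN/m
FS = 525.2 / 298.5 = 1.760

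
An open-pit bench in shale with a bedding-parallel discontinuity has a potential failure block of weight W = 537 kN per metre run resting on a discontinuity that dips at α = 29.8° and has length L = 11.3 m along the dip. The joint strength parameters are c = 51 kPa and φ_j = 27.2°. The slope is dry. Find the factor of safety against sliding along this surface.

Resolving the block weight along and normal to the plane and applying the Mohr–Coulomb strength on the joint:
N' = W cosα = 537·cos29.8° = 466.0 kN/m
Driving force T = W sinα = 537·sin29.8° = 266.9 kN/m
Resisting force R = c·L + N'·tanφ_j = 51·11.3 + 466.0·tan27.2° = 576.3 + 239.5 = 815.8 kN/m
FS = R / T = 815.8 / 266.9 = 3.057

FS = 3.06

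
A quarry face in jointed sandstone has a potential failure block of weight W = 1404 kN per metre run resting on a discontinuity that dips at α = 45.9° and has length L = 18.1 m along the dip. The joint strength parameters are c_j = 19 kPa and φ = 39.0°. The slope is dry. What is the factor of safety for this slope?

FS = 1.13

Resolving the block weight along and normal to the plane and applying the Mohr–Coulomb strength on the joint:
N' = W cosα = 1404·cos45.9° = 977.1 kN/m
Driving force T = W sinα = 1404·sin45.9° = 1008.2 kN/m
Resisting force R = c_j·L + N'·tanφ = 19·18.1 + 977.1·tan39.0° = 343.9 + 791.2 = 1135.1 kN/m
FS = R / T = 1135.1 / 1008.2 = 1.126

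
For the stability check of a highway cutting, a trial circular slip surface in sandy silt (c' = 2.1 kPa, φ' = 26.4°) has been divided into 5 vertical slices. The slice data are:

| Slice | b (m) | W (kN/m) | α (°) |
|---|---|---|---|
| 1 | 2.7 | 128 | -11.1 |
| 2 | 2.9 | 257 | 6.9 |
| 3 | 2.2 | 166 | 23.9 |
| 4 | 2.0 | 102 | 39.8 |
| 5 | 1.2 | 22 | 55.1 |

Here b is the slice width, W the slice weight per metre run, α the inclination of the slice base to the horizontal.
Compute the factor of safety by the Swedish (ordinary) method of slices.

FS = 2.14

Ordinary method of slices: FS = Σ[c'·Δl_i + (W_i cosα_i)·tanφ'] / Σ W_i sinα_i, with Δl_i = b_i / cosα_i.
Slice 1: Δl = 2.7/cos(-11.1°) = 2.751 m; N'_1 = 128·cos(-11.1°) = 125.6; c'Δl = 5.78; W sinα = -24.6
Slice 2: Δl = 2.9/cos6.9° = 2.921 m; N'_2 = 257·cos6.9° = 255.1; c'Δl = 6.13; W sinα = 30.9
Slice 3: Δl = 2.2/cos23.9° = 2.406 m; N'_3 = 166·cos23.9° = 151.8; c'Δl = 5.05; W sinα = 67.3
Slice 4: Δl = 2.0/cos39.8° = 2.603 m; N'_4 = 102·cos39.8° = 78.4; c'Δl = 5.47; W sinα = 65.3
Slice 5: Δl = 1.2/cos55.1° = 2.097 m; N'_5 = 22·cos55.1° = 12.6; c'Δl = 4.40; W sinα = 18.0
Σc'Δl = 26.8 kN/m; ΣN' = 623.5 kN/m; ΣW sinα = 156.8 kN/m
Resisting = 26.8 + 623.5·tan26.4° = 26.8 + 309.5 = 336.3 kN/m
FS = 336.3 / 156.8 = 2.145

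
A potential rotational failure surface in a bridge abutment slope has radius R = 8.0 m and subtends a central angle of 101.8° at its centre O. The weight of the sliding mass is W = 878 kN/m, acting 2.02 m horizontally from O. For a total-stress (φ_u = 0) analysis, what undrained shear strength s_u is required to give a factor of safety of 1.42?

FS = s_u·L_a·R / (W·d), so s_u = FS·W·d / (L_a·R).
Arc length L_a = R·θ = 8.0·(101.8°·π/180) = 8.0·1.7767 = 14.21 m
s_u = 1.42·878·2.02 / (14.21·8.0) = 2518.5 / 113.71 = 22.15 kPa

s_u = 22.1 kPa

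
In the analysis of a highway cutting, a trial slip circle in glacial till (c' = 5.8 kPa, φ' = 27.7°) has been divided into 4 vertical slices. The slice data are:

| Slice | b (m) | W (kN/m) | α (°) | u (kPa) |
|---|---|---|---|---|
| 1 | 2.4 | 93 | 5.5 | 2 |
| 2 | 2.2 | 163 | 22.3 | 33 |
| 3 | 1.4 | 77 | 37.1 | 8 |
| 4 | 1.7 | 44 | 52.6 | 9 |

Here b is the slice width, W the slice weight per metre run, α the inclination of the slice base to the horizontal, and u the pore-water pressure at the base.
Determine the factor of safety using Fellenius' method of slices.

FS = 1.08

Ordinary method of slices: FS = Σ[c'·Δl_i + (W_i cosα_i − u_i·Δl_i)·tanφ'] / Σ W_i sinα_i, with Δl_i = b_i / cosα_i.
Slice 1: Δl = 2.4/cos5.5° = 2.411 m; N'_1 = 93·cos5.5° − 2·2.411 = 87.7; c'Δl = 13.98; W sinα = 8.9
Slice 2: Δl = 2.2/cos22.3° = 2.378 m; N'_2 = 163·cos22.3° − 33·2.378 = 72.3; c'Δl = 13.79; W sinα = 61.9
Slice 3: Δl = 1.4/cos37.1° = 1.755 m; N'_3 = 77·cos37.1° − 8·1.755 = 47.4; c'Δl = 10.18; W sinα = 46.4
Slice 4: Δl = 1.7/cos52.6° = 2.799 m; N'_4 = 44·cos52.6° − 9·2.799 = 1.5; c'Δl = 16.23; W sinα = 35.0
Σc'Δl = 54.2 kN/m; ΣN' = 209.0 kN/m; ΣW sinα = 152.2 kN/m
Resisting = 54.2 + 209.0·tan27.7° = 54.2 + 109.7 = 163.9 kN/m
FS = 163.9 / 152.2 = 1.077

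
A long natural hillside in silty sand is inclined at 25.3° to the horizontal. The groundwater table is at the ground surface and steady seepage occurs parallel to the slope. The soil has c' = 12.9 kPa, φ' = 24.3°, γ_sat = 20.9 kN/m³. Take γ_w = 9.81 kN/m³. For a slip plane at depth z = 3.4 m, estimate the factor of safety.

FS = 0.98

With seepage parallel to the slope and the water table at the surface, the effective normal stress on the slip plane uses the buoyant unit weight γ' = γ_sat − γ_w while the driving shear stress uses γ_sat:
FS = [c' + γ' z cos²β tanφ'] / [γ_sat z sinβ cosβ]
γ' = 20.9 − 9.81 = 11.09 kN/m³
Numerator = 12.9 + 11.09·3.4·cos²25.3°·tan24.3° = 12.9 + 11.09·3.4·0.8174·0.4515 = 26.816 kPa
Denominator = 20.9·3.4·sin25.3°·cos25.3° = 20.9·3.4·0.4274·0.9041 = 27.455 kPa
FS = 26.816 / 27.455 = 0.977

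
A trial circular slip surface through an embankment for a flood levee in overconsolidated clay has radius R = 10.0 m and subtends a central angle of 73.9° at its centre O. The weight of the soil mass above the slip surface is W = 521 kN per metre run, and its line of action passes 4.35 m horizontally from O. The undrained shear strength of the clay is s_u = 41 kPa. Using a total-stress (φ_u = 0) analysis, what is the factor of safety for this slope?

FS = 2.33

Taking moments about the centre O, the resisting moment is provided by the undrained shear strength acting along the arc:
Arc length L_a = R·θ = 10.0·(73.9°·π/180) = 10.0·1.2898 = 12.90 m
M_R = s_u·L_a·R = 41·12.90·10.0 = 5288.2 kN·m/m
M_D = W·d = 521·4.35 = 2266.3 kN·m/m
FS = M_R / M_D = 5288.2 / 2266.3 = 2.333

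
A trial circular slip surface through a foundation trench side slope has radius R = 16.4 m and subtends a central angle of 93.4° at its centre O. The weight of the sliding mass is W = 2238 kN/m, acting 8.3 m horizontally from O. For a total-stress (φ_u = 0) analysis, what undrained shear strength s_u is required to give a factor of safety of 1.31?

s_u = 55.5 kPa

FS = s_u·L_a·R / (W·d), so s_u = FS·W·d / (L_a·R).
Arc length L_a = R·θ = 16.4·(93.4°·π/180) = 16.4·1.6301 = 26.73 m
s_u = 1.31·2238·8.3 / (26.73·16.4) = 24333.8 / 438.44 = 55.50 kPa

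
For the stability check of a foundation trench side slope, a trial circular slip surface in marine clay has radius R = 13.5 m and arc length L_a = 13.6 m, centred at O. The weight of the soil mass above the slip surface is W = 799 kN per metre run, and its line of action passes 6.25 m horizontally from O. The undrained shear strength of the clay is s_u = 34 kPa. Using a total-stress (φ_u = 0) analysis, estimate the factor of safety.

Taking moments about the centre O, the resisting moment is provided by the undrained shear strength acting along the arc:
M_R = s_u·L_a·R = 34·13.60·13.5 = 6242.4 kN·m/m
M_D = W·d = 799·6.25 = 4993.8 kN·m/m
FS = M_R / M_D = 6242.4 / 4993.8 = 1.250

FS = 1.25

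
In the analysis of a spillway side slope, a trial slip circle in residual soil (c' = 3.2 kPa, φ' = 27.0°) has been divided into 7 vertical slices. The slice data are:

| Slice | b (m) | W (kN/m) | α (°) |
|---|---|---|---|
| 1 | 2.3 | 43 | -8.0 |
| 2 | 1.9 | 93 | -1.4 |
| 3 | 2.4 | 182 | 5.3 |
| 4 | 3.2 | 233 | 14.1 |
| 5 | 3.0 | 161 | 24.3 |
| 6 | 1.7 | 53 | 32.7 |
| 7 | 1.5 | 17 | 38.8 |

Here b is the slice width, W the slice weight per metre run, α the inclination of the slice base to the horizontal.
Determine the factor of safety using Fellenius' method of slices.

Ordinary method of slices: FS = Σ[c'·Δl_i + (W_i cosα_i)·tanφ'] / Σ W_i sinα_i, with Δl_i = b_i / cosα_i.
Slice 1: Δl = 2.3/cos(-8.0°) = 2.323 m; N'_1 = 43·cos(-8.0°) = 42.6; c'Δl = 7.43; W sinα = -6.0
Slice 2: Δl = 1.9/cos(-1.4°) = 1.901 m; N'_2 = 93·cos(-1.4°) = 93.0; c'Δl = 6.08; W sinα = -2.3
Slice 3: Δl = 2.4/cos5.3° = 2.410 m; N'_3 = 182·cos5.3° = 181.2; c'Δl = 7.71; W sinα = 16.8
Slice 4: Δl = 3.2/cos14.1° = 3.299 m; N'_4 = 233·cos14.1° = 226.0; c'Δl = 10.56; W sinα = 56.8
Slice 5: Δl = 3.0/cos24.3° = 3.292 m; N'_5 = 161·cos24.3° = 146.7; c'Δl = 10.53; W sinα = 66.3
Slice 6: Δl = 1.7/cos32.7° = 2.020 m; N'_6 = 53·cos32.7° = 44.6; c'Δl = 6.46; W sinα = 28.6
Slice 7: Δl = 1.5/cos38.8° = 1.925 m; N'_7 = 17·cos38.8° = 13.2; c'Δl = 6.16; W sinα = 10.7
Σc'Δl = 54.9 kN/m; ΣN' = 747.3 kN/m; ΣW sinα = 170.9 kN/m
Resisting = 54.9 + 747.3·tan27.0° = 54.9 + 380.8 = 435.7 kN/m
FS = 435.7 / 170.9 = 2.550

FS = 2.55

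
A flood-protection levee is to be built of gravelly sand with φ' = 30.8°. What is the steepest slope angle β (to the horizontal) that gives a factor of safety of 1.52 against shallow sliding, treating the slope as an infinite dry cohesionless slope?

For an infinite dry cohesionless slope FS = tanφ'/tanβ, so tanβ = tanφ' / FS.
tanβ = tan30.8° / 1.52 = 0.5961 / 1.52 = 0.3922
β = arctan(0.3922) = 21.41°

β = 21.4°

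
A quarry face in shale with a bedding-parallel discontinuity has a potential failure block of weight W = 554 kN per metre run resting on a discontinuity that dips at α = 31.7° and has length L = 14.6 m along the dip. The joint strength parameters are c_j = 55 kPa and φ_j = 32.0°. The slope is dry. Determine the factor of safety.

Resolving the block weight along and normal to the plane and applying the Mohr–Coulomb strength on the joint:
N' = W cosα = 554·cos31.7° = 471.3 kN/m
Driving force T = W sinα = 554·sin31.7° = 291.1 kN/m
Resisting force R = c_j·L + N'·tanφ_j = 55·14.6 + 471.3·tan32.0° = 803.0 + 294.5 = 1097.5 kN/m
FS = R / T = 1097.5 / 291.1 = 3.770

FS = 3.77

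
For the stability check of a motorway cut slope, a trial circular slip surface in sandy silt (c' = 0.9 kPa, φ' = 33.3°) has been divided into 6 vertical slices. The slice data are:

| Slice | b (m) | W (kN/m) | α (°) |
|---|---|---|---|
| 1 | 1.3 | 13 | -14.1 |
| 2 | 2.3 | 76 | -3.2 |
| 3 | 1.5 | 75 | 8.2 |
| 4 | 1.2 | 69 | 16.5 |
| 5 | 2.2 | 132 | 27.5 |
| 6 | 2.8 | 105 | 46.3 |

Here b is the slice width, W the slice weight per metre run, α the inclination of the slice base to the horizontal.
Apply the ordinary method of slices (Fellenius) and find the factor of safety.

Ordinary method of slices: FS = Σ[c'·Δl_i + (W_i cosα_i)·tanφ'] / Σ W_i sinα_i, with Δl_i = b_i / cosα_i.
Slice 1: Δl = 1.3/cos(-14.1°) = 1.340 m; N'_1 = 13·cos(-14.1°) = 12.6; c'Δl = 1.21; W sinα = -3.2
Slice 2: Δl = 2.3/cos(-3.2°) = 2.304 m; N'_2 = 76·cos(-3.2°) = 75.9; c'Δl = 2.07; W sinα = -4.2
Slice 3: Δl = 1.5/cos8.2° = 1.515 m; N'_3 = 75·cos8.2° = 74.2; c'Δl = 1.36; W sinα = 10.7
Slice 4: Δl = 1.2/cos16.5° = 1.252 m; N'_4 = 69·cos16.5° = 66.2; c'Δl = 1.13; W sinα = 19.6
Slice 5: Δl = 2.2/cos27.5° = 2.480 m; N'_5 = 132·cos27.5° = 117.1; c'Δl = 2.23; W sinα = 61.0
Slice 6: Δl = 2.8/cos46.3° = 4.053 m; N'_6 = 105·cos46.3° = 72.5; c'Δl = 3.65; W sinα = 75.9
Σc'Δl = 11.6 kN/m; ΣN' = 418.5 kN/m; ΣW sinα = 159.7 kN/m
Resisting = 11.6 + 418.5·tan33.3° = 11.6 + 274.9 = 286.6 kN/m
FS = 286.6 / 159.7 = 1.794

FS = 1.79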